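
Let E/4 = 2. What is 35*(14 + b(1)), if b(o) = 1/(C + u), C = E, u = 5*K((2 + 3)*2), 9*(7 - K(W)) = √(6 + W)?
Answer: 180145/367 ≈ 490.86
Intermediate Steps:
K(W) = 7 - √(6 + W)/9
u = 295/9 (u = 5*(7 - √(6 + (2 + 3)*2)/9) = 5*(7 - √(6 + 5*2)/9) = 5*(7 - √(6 + 10)/9) = 5*(7 - √16/9) = 5*(7 - ⅑*4) = 5*(7 - 4/9) = 5*(59/9) = 295/9 ≈ 32.778)
E = 8 (E = 4*2 = 8)
C = 8
b(o) = 9/367 (b(o) = 1/(8 + 295/9) = 1/(367/9) = 9/367)
35*(14 + b(1)) = 35*(14 + 9/367) = 35*(5147/367) = 180145/367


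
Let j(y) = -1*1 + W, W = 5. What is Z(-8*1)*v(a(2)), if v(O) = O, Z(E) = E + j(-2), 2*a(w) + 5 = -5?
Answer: 20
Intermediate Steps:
a(w) = -5 (a(w) = -5/2 + (½)*(-5) = -5/2 - 5/2 = -5)
j(y) = 4 (j(y) = -1*1 + 5 = -1 + 5 = 4)
Z(E) = 4 + E (Z(E) = E + 4 = 4 + E)
Z(-8*1)*v(a(2)) = (4 - 8*1)*(-5) = (4 - 8)*(-5) = -4*(-5) = 20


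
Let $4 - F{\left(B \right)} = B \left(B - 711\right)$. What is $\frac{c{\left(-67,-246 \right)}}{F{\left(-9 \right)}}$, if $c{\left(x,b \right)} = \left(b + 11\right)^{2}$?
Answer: $- \frac{55225}{6476} \approx -8.5276$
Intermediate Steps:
$F{\left(B \right)} = 4 - B \left(-711 + B\right)$ ($F{\left(B \right)} = 4 - B \left(B - 711\right) = 4 - B \left(-711 + B\right)$)
$c{\left(x,b \right)} = \left(11 + b\right)^{2}$
$\frac{c{\left(-67,-246 \right)}}{F{\left(-9 \right)}} = \frac{\left(11 - 246\right)^{2}}{4 - \left(-9\right)^{2} + 711 \left(-9\right)} = \frac{\left(-235\right)^{2}}{4 - 81 - 6399} = \frac{55225}{4 - 81 - 6399} = \frac{55225}{-6476} = 55225 \left(- \frac{1}{6476}\right) = - \frac{55225}{6476}$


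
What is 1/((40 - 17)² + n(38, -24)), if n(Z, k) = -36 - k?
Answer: 1/517 ≈ 0.0019342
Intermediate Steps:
1/((40 - 17)² + n(38, -24)) = 1/((40 - 17)² + (-36 - 1*(-24))) = 1/(23² + (-36 + 24)) = 1/(529 - 12) = 1/517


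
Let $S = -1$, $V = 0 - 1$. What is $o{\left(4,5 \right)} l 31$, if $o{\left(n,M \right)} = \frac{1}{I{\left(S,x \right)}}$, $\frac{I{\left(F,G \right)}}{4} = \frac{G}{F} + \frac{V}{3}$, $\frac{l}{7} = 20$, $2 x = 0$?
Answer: $-3255$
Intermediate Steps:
$x = 0$ ($x = \frac{1}{2} \cdot 0 = 0$)
$V = -1$ ($V = 0 - 1 = -1$)
$l = 140$ ($l = 7 \cdot 20 = 140$)
$I{\left(F,G \right)} = - \frac{4}{3} + \frac{4 G}{F}$ ($I{\left(F,G \right)} = 4 \left(\frac{G}{F} - \frac{1}{3}\right) = 4 \left(- \frac{1}{3} + \frac{G}{F}\right) = - \frac{4}{3} + \frac{4 G}{F}$)
$o{\left(n,M \right)} = - \frac{3}{4}$ ($o{\left(n,M \right)} = \frac{1}{- \frac{4}{3} + 4 \cdot 0 \frac{1}{-1}} = \frac{1}{- \frac{4}{3} + 4 \cdot 0 \left(-1\right)} = \frac{1}{- \frac{4}{3} + 0} = \frac{1}{- \frac{4}{3}} = - \frac{3}{4}$)
$o{\left(4,5 \right)} l 31 = \left(- \frac{3}{4}\right) 140 \cdot 31 = \left(-105\right) 31 = -3255$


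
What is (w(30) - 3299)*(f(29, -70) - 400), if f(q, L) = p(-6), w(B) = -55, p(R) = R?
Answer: 1361724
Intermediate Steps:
f(q, L) = -6
(w(30) - 3299)*(f(29, -70) - 400) = (-55 - 3299)*(-6 - 400) = -3354*(-406) = 1361724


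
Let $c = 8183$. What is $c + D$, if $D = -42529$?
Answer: $-34346$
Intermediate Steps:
$c + D = 8183 - 42529 = -34346$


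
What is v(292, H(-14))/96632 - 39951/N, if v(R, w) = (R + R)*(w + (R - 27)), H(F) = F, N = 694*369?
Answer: 467743961/343695866 ≈ 1.3609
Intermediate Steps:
N = 256086
v(R, w) = 2*R*(-27 + R + w) (v(R, w) = (2*R)*(w + (-27 + R)) = (2*R)*(-27 + R + w) = 2*R*(-27 + R + w))
v(292, H(-14))/96632 - 39951/N = (2*292*(-27 + 292 - 14))/96632 - 39951/256086 = (2*292*251)*(1/96632) - 39951*1/256086 = 146584*(1/96632) - 4439/28454 = 18323/12079 - 4439/28454 = 467743961/343695866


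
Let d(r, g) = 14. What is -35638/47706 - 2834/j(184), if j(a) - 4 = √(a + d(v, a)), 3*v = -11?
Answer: 10275175/166971 - 327*√22/7 ≈ -157.57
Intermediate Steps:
v = -11/3 (v = (⅓)*(-11) = -11/3 ≈ -3.6667)
j(a) = 4 + √(14 + a) (j(a) = 4 + √(a + 14) = 4 + √(14 + a))
-35638/47706 - 2834/j(184) = -35638/47706 - 2834/(4 + √(14 + 184)) = -35638*1/47706 - 2834/(4 + √198) = -17819/23853 - 2834/(4 + 3*√22)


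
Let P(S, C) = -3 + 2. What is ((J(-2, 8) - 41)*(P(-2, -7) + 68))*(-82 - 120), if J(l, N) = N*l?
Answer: 771438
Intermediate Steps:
P(S, C) = -1
((J(-2, 8) - 41)*(P(-2, -7) + 68))*(-82 - 120) = ((8*(-2) - 41)*(-1 + 68))*(-82 - 120) = ((-16 - 41)*67)*(-202) = -57*67*(-202) = -3819*(-202) = 771438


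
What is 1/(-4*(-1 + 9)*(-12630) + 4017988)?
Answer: 1/4422148 ≈ 2.2613e-7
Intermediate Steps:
1/(-4*(-1 + 9)*(-12630) + 4017988) = 1/(-4*8*(-12630) + 4017988) = 1/(-32*(-12630) + 4017988) = 1/(404160 + 4017988) = 1/4422148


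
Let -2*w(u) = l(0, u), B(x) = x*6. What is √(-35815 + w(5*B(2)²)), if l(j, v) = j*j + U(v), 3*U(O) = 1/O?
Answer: I*√4641624030/360 ≈ 189.25*I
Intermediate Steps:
U(O) = 1/(3*O)
l(j, v) = j² + 1/(3*v) (l(j, v) = j*j + 1/(3*v) = j² + 1/(3*v))
B(x) = 6*x
w(u) = -1/(6*u) (w(u) = -(0² + 1/(3*u))/2 = -(0 + 1/(3*u))/2 = -1/(6*u))
√(-35815 + w(5*B(2)²)) = √(-35815 - 1/(6*(5*(6*2)²))) = √(-35815 - 1/(6*(5*12²))) = √(-35815 - 1/(6*(5*144))) = √(-35815 - ⅙/720) = √(-35815 - ⅙*1/720) = √(-35815 - 1/4320) = √(-154720801/4320) = I*√4641624030/360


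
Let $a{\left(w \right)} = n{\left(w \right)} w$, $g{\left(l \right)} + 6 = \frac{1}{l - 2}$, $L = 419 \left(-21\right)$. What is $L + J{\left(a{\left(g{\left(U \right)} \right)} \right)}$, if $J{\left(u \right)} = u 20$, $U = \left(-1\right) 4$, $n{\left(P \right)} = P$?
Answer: $- \frac{72346}{9} \approx -8038.4$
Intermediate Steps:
$L = -8799$
$U = -4$
$g{\left(l \right)} = -6 + \frac{1}{-2 + l}$ ($g{\left(l \right)} = -6 + \frac{1}{l - 2} = -6 + \frac{1}{-2 + l}$)
$a{\left(w \right)} = w^{2}$ ($a{\left(w \right)} = w w = w^{2}$)
$J{\left(u \right)} = 20 u$
$L + J{\left(a{\left(g{\left(U \right)} \right)} \right)} = -8799 + 20 \left(\frac{13 - -24}{-2 - 4}\right)^{2} = -8799 + 20 \left(\frac{13 + 24}{-6}\right)^{2} = -8799 + 20 \left(\left(- \frac{1}{6}\right) 37\right)^{2} = -8799 + 20 \left(- \frac{37}{6}\right)^{2} = -8799 + 20 \cdot \frac{1369}{36} = -8799 + \frac{6845}{9} = - \frac{72346}{9}$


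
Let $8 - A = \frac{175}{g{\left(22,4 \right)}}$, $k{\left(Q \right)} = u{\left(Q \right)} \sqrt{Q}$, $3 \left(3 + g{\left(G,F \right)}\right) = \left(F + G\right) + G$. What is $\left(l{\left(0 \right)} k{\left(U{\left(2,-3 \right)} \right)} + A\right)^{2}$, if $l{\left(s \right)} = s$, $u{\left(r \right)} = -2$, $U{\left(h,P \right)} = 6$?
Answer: $\frac{5041}{169} \approx 29.828$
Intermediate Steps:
$g{\left(G,F \right)} = -3 + \frac{F}{3} + \frac{2 G}{3}$ ($g{\left(G,F \right)} = -3 + \frac{\left(F + G\right) + G}{3} = -3 + \frac{F + 2 G}{3} = -3 + \left(\frac{F}{3} + \frac{2 G}{3}\right) = -3 + \frac{F}{3} + \frac{2 G}{3}$)
$k{\left(Q \right)} = - 2 \sqrt{Q}$
$A = - \frac{71}{13}$ ($A = 8 - \frac{175}{-3 + \frac{1}{3} \cdot 4 + \frac{2}{3} \cdot 22} = 8 - \frac{175}{-3 + \frac{4}{3} + \frac{44}{3}} = 8 - \frac{175}{13} = - \frac{71}{13} \approx -5.4615$)
$\left(l{\left(0 \right)} k{\left(U{\left(2,-3 \right)} \right)} + A\right)^{2} = \left(0 \left(- 2 \sqrt{6}\right) - \frac{71}{13}\right)^{2} = \left(0 - \frac{71}{13}\right)^{2} = \left(- \frac{71}{13}\right)^{2} = \frac{5041}{169}$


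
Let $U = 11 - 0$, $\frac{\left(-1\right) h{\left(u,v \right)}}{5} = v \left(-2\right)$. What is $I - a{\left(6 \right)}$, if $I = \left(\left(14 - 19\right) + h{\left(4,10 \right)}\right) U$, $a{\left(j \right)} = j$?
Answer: $1039$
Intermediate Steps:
$h{\left(u,v \right)} = 10 v$ ($h{\left(u,v \right)} = - 5 v \left(-2\right) = - 5 \left(- 2 v\right) = 10 v$)
$U = 11$ ($U = 11 + 0 = 11$)
$I = 1045$ ($I = \left(\left(14 - 19\right) + 10 \cdot 10\right) 11 = \left(\left(14 - 19\right) + 100\right) 11 = \left(-5 + 100\right) 11 = 95 \cdot 11 = 1045$)
$I - a{\left(6 \right)} = 1045 - 6 = 1039$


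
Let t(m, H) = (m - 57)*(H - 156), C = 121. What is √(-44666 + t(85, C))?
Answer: I*√45646 ≈ 213.65*I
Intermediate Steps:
t(m, H) = (-156 + H)*(-57 + m) (t(m, H) = (-57 + m)*(-156 + H) = (-156 + H)*(-57 + m))
√(-44666 + t(85, C)) = √(-44666 + (8892 - 156*85 - 57*121 + 121*85)) = √(-44666 + (8892 - 13260 - 6897 + 10285)) = √(-44666 - 980) = √(-45646) = I*√45646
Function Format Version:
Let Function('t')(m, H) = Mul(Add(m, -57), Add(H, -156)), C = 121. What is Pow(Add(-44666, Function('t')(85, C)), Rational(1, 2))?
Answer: Mul(I, Pow(45646, Rational(1, 2))) ≈ Mul(213.65, I)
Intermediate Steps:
Function('t')(m, H) = Mul(Add(-156, H), Add(-57, m)) (Function('t')(m, H) = Mul(Add(-57, m), Add(-156, H)) = Mul(Add(-156, H), Add(-57, m)))
Pow(Add(-44666, Function('t')(85, C)), Rational(1, 2)) = Pow(Add(-44666, Add(8892, Mul(-156, 85), Mul(-57, 121), Mul(121, 85))), Rational(1, 2)) = Pow(Add(-44666, Add(8892, -13260, -6897, 10285)), Rational(1, 2)) = Pow(Add(-44666, -980), Rational(1, 2)) = Pow(-45646, Rational(1, 2)) = Mul(I, Pow(45646, Rational(1, 2)))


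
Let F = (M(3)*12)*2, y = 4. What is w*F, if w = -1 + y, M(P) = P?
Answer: 216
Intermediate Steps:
w = 3 (w = -1 + 4 = 3)
F = 72 (F = (3*12)*2 = 36*2 = 72)
w*F = 3*72 = 216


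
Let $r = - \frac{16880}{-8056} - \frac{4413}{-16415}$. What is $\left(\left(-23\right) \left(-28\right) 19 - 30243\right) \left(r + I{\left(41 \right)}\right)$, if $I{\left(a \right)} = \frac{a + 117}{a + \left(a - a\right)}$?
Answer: $- \frac{75881248981197}{677726105} \approx -1.1196 \cdot 10^{5}$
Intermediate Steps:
$I{\left(a \right)} = \frac{117 + a}{a}$ ($I{\left(a \right)} = \frac{117 + a}{a + 0} = \frac{117 + a}{a}$)
$r = \frac{39079541}{16529905}$ ($r = \left(-16880\right) \left(- \frac{1}{8056}\right) - - \frac{4413}{16415} = \frac{2110}{1007} + \frac{4413}{16415} = \frac{39079541}{16529905} \approx 2.3642$)
$\left(\left(-23\right) \left(-28\right) 19 - 30243\right) \left(r + I{\left(41 \right)}\right) = \left(\left(-23\right) \left(-28\right) 19 - 30243\right) \left(\frac{39079541}{16529905} + \frac{117 + 41}{41}\right) = \left(644 \cdot 19 - 30243\right) \left(\frac{39079541}{16529905} + \frac{1}{41} \cdot 158\right) = \left(12236 - 30243\right) \left(\frac{39079541}{16529905} + \frac{158}{41}\right) = \left(-18007\right) \frac{4213986171}{677726105} = - \frac{75881248981197}{677726105}$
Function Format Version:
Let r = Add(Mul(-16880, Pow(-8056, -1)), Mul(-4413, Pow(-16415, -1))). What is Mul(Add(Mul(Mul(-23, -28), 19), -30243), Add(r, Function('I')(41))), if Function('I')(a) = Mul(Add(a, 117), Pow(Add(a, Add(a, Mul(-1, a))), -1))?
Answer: Rational(-75881248981197, 677726105) ≈ -1.1196e+5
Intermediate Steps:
Function('I')(a) = Mul(Pow(a, -1), Add(117, a)) (Function('I')(a) = Mul(Add(117, a), Pow(Add(a, 0), -1)) = Mul(Add(117, a), Pow(a, -1)) = Mul(Pow(a, -1), Add(117, a)))
r = Rational(39079541, 16529905) (r = Add(Mul(-16880, Rational(-1, 8056)), Mul(-4413, Rational(-1, 16415))) = Add(Rational(2110, 1007), Rational(4413, 16415)) = Rational(39079541, 16529905) ≈ 2.3642)
Mul(Add(Mul(Mul(-23, -28), 19), -30243), Add(r, Function('I')(41))) = Mul(Add(Mul(Mul(-23, -28), 19), -30243), Add(Rational(39079541, 16529905), Mul(Pow(41, -1), Add(117, 41)))) = Mul(Add(Mul(644, 19), -30243), Add(Rational(39079541, 16529905), Mul(Rational(1, 41), 158))) = Mul(Add(12236, -30243), Add(Rational(39079541, 16529905), Rational(158, 41))) = Mul(-18007, Rational(4213986171, 677726105)) = Rational(-75881248981197, 677726105)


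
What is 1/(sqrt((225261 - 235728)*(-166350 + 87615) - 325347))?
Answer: sqrt(823793898)/823793898 ≈ 3.4841e-5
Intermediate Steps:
1/(sqrt((225261 - 235728)*(-166350 + 87615) - 325347)) = 1/(sqrt(-10467*(-78735) - 325347)) = 1/(sqrt(824119245 - 325347)) = 1/(sqrt(823793898)) = sqrt(823793898)/823793898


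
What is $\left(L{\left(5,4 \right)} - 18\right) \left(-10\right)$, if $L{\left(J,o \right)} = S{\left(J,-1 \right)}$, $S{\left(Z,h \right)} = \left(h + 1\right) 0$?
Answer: $180$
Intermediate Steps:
$S{\left(Z,h \right)} = 0$ ($S{\left(Z,h \right)} = \left(1 + h\right) 0 = 0$)
$L{\left(J,o \right)} = 0$
$\left(L{\left(5,4 \right)} - 18\right) \left(-10\right) = \left(0 - 18\right) \left(-10\right) = \left(-18\right) \left(-10\right) = 180$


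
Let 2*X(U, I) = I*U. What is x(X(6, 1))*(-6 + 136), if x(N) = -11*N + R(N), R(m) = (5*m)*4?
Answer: 3510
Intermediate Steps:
X(U, I) = I*U/2 (X(U, I) = (I*U)/2 = I*U/2)
R(m) = 20*m
x(N) = 9*N (x(N) = -11*N + 20*N = 9*N)
x(X(6, 1))*(-6 + 136) = (9*((½)*1*6))*(-6 + 136) = (9*3)*130 = 27*130 = 3510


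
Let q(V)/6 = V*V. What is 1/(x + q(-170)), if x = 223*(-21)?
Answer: 1/168717 ≈ 5.9271e-6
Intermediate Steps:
q(V) = 6*V² (q(V) = 6*(V*V) = 6*V²)
x = -4683
1/(x + q(-170)) = 1/(-4683 + 6*(-170)²) = 1/(-4683 + 6*28900) = 1/(-4683 + 173400) = 1/168717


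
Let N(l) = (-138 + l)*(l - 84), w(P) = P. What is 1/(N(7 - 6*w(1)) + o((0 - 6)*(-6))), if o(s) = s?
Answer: 1/11407 ≈ 8.7666e-5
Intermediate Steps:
N(l) = (-138 + l)*(-84 + l)
1/(N(7 - 6*w(1)) + o((0 - 6)*(-6))) = 1/((11592 + (7 - 6*1)**2 - 222*(7 - 6*1)) + (0 - 6)*(-6)) = 1/((11592 + (7 - 6)**2 - 222*(7 - 6)) - 6*(-6)) = 1/((11592 + 1**2 - 222*1) + 36) = 1/((11592 + 1 - 222) + 36) = 1/(11371 + 36) = 1/11407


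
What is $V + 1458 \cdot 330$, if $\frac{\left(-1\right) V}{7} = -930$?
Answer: $487650$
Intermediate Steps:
$V = 6510$ ($V = \left(-7\right) \left(-930\right) = 6510$)
$V + 1458 \cdot 330 = 6510 + 1458 \cdot 330 = 6510 + 481140 = 487650$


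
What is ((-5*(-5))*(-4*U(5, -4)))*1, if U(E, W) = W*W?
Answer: -1600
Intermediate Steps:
U(E, W) = W**2
((-5*(-5))*(-4*U(5, -4)))*1 = ((-5*(-5))*(-4*(-4)**2))*1 = (25*(-4*16))*1 = (25*(-64))*1 = -1600*1 = -1600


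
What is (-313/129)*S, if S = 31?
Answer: -9703/129 ≈ -75.217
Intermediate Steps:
(-313/129)*S = -313/129*31 = -9703/129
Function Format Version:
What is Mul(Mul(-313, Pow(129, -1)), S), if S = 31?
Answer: Rational(-9703, 129) ≈ -75.217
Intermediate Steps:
Mul(Mul(-313, Pow(129, -1)), S) = Mul(Mul(-313, Pow(129, -1)), 31) = Mul(Mul(-313, Rational(1, 129)), 31) = Mul(Rational(-313, 129), 31) = Rational(-9703, 129)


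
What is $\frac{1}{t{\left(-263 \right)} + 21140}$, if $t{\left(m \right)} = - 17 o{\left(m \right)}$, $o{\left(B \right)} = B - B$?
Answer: $\frac{1}{21140} \approx 4.7304 \cdot 10^{-5}$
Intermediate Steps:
$o{\left(B \right)} = 0$
$t{\left(m \right)} = 0$ ($t{\left(m \right)} = \left(-17\right) 0 = 0$)
$\frac{1}{t{\left(-263 \right)} + 21140} = \frac{1}{0 + 21140} = \frac{1}{21140}$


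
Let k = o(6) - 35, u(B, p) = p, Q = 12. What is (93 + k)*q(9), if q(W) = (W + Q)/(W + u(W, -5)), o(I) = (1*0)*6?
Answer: 609/2 ≈ 304.50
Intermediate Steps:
o(I) = 0 (o(I) = 0*6 = 0)
k = -35 (k = 0 - 35 = -35)
q(W) = (12 + W)/(-5 + W) (q(W) = (W + 12)/(W - 5) = (12 + W)/(-5 + W))
(93 + k)*q(9) = (93 - 35)*((12 + 9)/(-5 + 9)) = 58*(21/4) = 609/2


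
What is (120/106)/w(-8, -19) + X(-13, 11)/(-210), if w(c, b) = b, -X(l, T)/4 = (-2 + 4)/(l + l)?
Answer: -83914/1374555 ≈ -0.061048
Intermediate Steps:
X(l, T) = -4/l (X(l, T) = -4*(-2 + 4)/(l + l) = -8/(2*l) = -8*1/(2*l) = -4/l)
(120/106)/w(-8, -19) + X(-13, 11)/(-210) = (120/106)/(-19) - 4/(-13)/(-210) = (120*(1/106))*(-1/19) - 4*(-1/13)*(-1/210) = (60/53)*(-1/19) + (4/13)*(-1/210) = -60/1007 - 2/1365 = -83914/1374555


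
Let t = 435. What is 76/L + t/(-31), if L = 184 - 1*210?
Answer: -6833/403 ≈ -16.955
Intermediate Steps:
L = -26 (L = 184 - 210 = -26)
76/L + t/(-31) = 76/(-26) + 435/(-31) = 76*(-1/26) + 435*(-1/31) = -38/13 - 435/31 = -6833/403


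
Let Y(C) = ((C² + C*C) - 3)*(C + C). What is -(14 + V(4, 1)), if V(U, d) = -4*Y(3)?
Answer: 346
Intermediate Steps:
Y(C) = 2*C*(-3 + 2*C²) (Y(C) = ((C² + C²) - 3)*(2*C) = (2*C² - 3)*(2*C) = (-3 + 2*C²)*(2*C) = 2*C*(-3 + 2*C²))
V(U, d) = -360 (V(U, d) = -4*(-6*3 + 4*3³) = -4*(-18 + 4*27) = -4*(-18 + 108) = -4*90 = -360)
-(14 + V(4, 1)) = -(14 - 360) = -1*(-346) = 346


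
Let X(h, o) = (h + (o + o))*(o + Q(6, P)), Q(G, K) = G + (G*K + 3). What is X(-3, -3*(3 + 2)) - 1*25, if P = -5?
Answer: 1163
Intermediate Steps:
Q(G, K) = 3 + G + G*K (Q(G, K) = G + (3 + G*K) = 3 + G + G*K)
X(h, o) = (-21 + o)*(h + 2*o) (X(h, o) = (h + (o + o))*(o + (3 + 6 + 6*(-5))) = (h + 2*o)*(o + (3 + 6 - 30)) = (h + 2*o)*(o - 21) = (h + 2*o)*(-21 + o) = (-21 + o)*(h + 2*o))
X(-3, -3*(3 + 2)) - 1*25 = (-(-126)*(3 + 2) - 21*(-3) + 2*(-3*(3 + 2))² - (-9)*(3 + 2)) - 1*25 = (-(-126)*5 + 63 + 2*(-3*5)² - (-9)*5) - 25 = (-42*(-15) + 63 + 2*(-15)² - 3*(-15)) - 25 = (630 + 63 + 2*225 + 45) - 25 = (630 + 63 + 450 + 45) - 25 = 1188 - 25 = 1163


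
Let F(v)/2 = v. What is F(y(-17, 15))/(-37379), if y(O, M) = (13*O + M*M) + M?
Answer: -38/37379 ≈ -0.0010166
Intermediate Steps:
y(O, M) = M + M**2 + 13*O (y(O, M) = (13*O + M**2) + M = (M**2 + 13*O) + M = M + M**2 + 13*O)
F(v) = 2*v
F(y(-17, 15))/(-37379) = (2*(15 + 15**2 + 13*(-17)))/(-37379) = (2*(15 + 225 - 221))*(-1/37379) = (2*19)*(-1/37379) = 38*(-1/37379) = -38/37379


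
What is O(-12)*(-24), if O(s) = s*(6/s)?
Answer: -144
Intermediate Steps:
O(s) = 6
O(-12)*(-24) = 6*(-24) = -144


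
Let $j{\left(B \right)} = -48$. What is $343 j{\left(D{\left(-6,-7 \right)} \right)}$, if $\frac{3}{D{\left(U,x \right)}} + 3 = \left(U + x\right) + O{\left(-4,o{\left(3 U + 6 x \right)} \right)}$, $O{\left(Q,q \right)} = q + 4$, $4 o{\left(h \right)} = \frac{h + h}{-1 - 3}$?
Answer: $-16464$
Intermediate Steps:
$o{\left(h \right)} = - \frac{h}{8}$ ($o{\left(h \right)} = \frac{\left(h + h\right) \frac{1}{-1 - 3}}{4} = \frac{2 h \frac{1}{-4}}{4} = \frac{2 h \left(- \frac{1}{4}\right)}{4} = \frac{\left(- \frac{1}{2}\right) h}{4} = - \frac{h}{8}$)
$O{\left(Q,q \right)} = 4 + q$
$D{\left(U,x \right)} = \frac{3}{1 + \frac{x}{4} + \frac{5 U}{8}}$ ($D{\left(U,x \right)} = \frac{3}{-3 - \left(-4 - U - x + \frac{3 U + 6 x}{8}\right)} = \frac{3}{-3 - \left(-4 - \frac{5 U}{8} - \frac{x}{4}\right)} = \frac{3}{-3 + \left(4 + \frac{x}{4} + \frac{5 U}{8}\right)} = \frac{3}{1 + \frac{x}{4} + \frac{5 U}{8}}$)
$343 j{\left(D{\left(-6,-7 \right)} \right)} = 343 \left(-48\right) = -16464$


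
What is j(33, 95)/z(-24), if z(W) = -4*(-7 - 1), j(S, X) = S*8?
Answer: 33/4 ≈ 8.2500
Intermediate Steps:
j(S, X) = 8*S
z(W) = 32 (z(W) = -4*(-8) = 32)
j(33, 95)/z(-24) = (8*33)/32 = 264*(1/32) = 33/4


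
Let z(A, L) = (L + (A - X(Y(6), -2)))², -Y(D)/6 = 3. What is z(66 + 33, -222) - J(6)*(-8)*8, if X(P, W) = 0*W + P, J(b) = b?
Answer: 11409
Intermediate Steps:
Y(D) = -18 (Y(D) = -6*3 = -18)
X(P, W) = P (X(P, W) = 0 + P = P)
z(A, L) = (18 + A + L)² (z(A, L) = (L + (A - 1*(-18)))² = (L + (A + 18))² = (L + (18 + A))² = (18 + A + L)²)
z(66 + 33, -222) - J(6)*(-8)*8 = (18 + (66 + 33) - 222)² - 6*(-8)*8 = (18 + 99 - 222)² - (-48)*8 = (-105)² - 1*(-384) = 11025 + 384 = 11409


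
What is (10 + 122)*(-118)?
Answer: -15576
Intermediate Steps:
(10 + 122)*(-118) = 132*(-118) = -15576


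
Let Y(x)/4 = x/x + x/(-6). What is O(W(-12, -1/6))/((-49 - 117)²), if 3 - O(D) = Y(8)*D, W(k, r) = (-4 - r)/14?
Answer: 1/10458 ≈ 9.5621e-5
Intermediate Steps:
Y(x) = 4 - 2*x/3 (Y(x) = 4*(x/x + x/(-6)) = 4*(1 + x*(-⅙)) = 4*(1 - x/6) = 4 - 2*x/3)
W(k, r) = -2/7 - r/14 (W(k, r) = (-4 - r)*(1/14) = -2/7 - r/14)
O(D) = 3 + 4*D/3 (O(D) = 3 - (4 - ⅔*8)*D = 3 - (4 - 16/3)*D = 3 - (-4)*D/3 = 3 + 4*D/3)
O(W(-12, -1/6))/((-49 - 117)²) = (3 + 4*(-2/7 - (-1)/(14*6))/3)/((-49 - 117)²) = (3 + 4*(-2/7 - (-1)/(14*6))/3)/((-166)²) = (3 + 4*(-2/7 - 1/14*(-⅙))/3)/27556 = (3 + 4*(-2/7 + 1/84)/3)*(1/27556) = (3 + (4/3)*(-23/84))*(1/27556) = (3 - 23/63)*(1/27556) = (166/63)*(1/27556) = 1/10458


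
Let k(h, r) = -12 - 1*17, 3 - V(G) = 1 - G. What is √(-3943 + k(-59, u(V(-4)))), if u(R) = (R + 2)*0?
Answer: 2*I*√993 ≈ 63.024*I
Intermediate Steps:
V(G) = 2 + G (V(G) = 3 - (1 - G) = 3 + (-1 + G) = 2 + G)
u(R) = 0 (u(R) = (2 + R)*0 = 0)
k(h, r) = -29 (k(h, r) = -12 - 17 = -29)
√(-3943 + k(-59, u(V(-4)))) = √(-3943 - 29) = √(-3972) = 2*I*√993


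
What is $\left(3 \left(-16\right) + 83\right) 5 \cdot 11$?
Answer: $1925$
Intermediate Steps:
$\left(3 \left(-16\right) + 83\right) 5 \cdot 11 = \left(-48 + 83\right) 55 = 35 \cdot 55 = 1925$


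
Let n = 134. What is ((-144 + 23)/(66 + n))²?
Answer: 14641/40000 ≈ 0.36602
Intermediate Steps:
((-144 + 23)/(66 + n))² = ((-144 + 23)/(66 + 134))² = (-121/200)² = 14641/40000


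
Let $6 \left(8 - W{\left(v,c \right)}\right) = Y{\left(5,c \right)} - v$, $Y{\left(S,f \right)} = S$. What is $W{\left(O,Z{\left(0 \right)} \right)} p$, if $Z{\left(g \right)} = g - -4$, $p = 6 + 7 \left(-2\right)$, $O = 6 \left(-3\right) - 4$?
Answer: $-28$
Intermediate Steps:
$O = -22$ ($O = -18 - 4 = -22$)
$p = -8$ ($p = 6 - 14 = -8$)
$Z{\left(g \right)} = 4 + g$ ($Z{\left(g \right)} = g + 4 = 4 + g$)
$W{\left(v,c \right)} = \frac{43}{6} + \frac{v}{6}$ ($W{\left(v,c \right)} = 8 - \frac{5 - v}{6} = 8 + \left(- \frac{5}{6} + \frac{v}{6}\right) = \frac{43}{6} + \frac{v}{6}$)
$W{\left(O,Z{\left(0 \right)} \right)} p = \left(\frac{43}{6} + \frac{1}{6} \left(-22\right)\right) \left(-8\right) = \left(\frac{43}{6} - \frac{11}{3}\right) \left(-8\right) = \frac{7}{2} \left(-8\right) = -28$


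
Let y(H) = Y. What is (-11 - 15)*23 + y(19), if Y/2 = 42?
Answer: -514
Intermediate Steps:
Y = 84 (Y = 2*42 = 84)
y(H) = 84
(-11 - 15)*23 + y(19) = (-11 - 15)*23 + 84 = -26*23 + 84 = -598 + 84 = -514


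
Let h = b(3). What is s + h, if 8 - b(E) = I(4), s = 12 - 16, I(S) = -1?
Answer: 5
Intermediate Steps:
s = -4
b(E) = 9 (b(E) = 8 - 1*(-1) = 8 + 1 = 9)
h = 9
s + h = -4 + 9 = 5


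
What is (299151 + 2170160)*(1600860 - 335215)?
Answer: 3125271120595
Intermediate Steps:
(299151 + 2170160)*(1600860 - 335215) = 2469311*1265645 = 3125271120595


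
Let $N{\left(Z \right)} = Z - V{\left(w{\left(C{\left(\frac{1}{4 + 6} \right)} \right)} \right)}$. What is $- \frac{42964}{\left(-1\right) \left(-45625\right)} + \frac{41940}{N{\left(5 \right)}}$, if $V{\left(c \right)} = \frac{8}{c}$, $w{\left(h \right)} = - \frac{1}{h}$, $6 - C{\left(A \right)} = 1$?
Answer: $\frac{42479536}{45625} \approx 931.06$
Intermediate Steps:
$C{\left(A \right)} = 5$ ($C{\left(A \right)} = 6 - 1 = 5$)
$N{\left(Z \right)} = 40 + Z$ ($N{\left(Z \right)} = Z - \frac{8}{\left(-1\right) \frac{1}{5}} = Z - \frac{8}{- \frac{1}{5}} = Z - 8 \left(-5\right) = Z - -40 = Z + 40 = 40 + Z$)
$- \frac{42964}{\left(-1\right) \left(-45625\right)} + \frac{41940}{N{\left(5 \right)}} = - \frac{42964}{\left(-1\right) \left(-45625\right)} + \frac{41940}{40 + 5} = - \frac{42964}{45625} + \frac{41940}{45} = \left(-42964\right) \frac{1}{45625} + 41940 \cdot \frac{1}{45} = - \frac{42964}{45625} + 932 = \frac{42479536}{45625}$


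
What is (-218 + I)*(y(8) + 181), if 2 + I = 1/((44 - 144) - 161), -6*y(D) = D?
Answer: -30949919/783 ≈ -39527.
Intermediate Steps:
y(D) = -D/6
I = -523/261 (I = -2 + 1/((44 - 144) - 161) = -2 + 1/(-100 - 161) = -2 + 1/(-261) = -2 - 1/261 = -523/261 ≈ -2.0038)
(-218 + I)*(y(8) + 181) = (-218 - 523/261)*(-⅙*8 + 181) = -57421*(-4/3 + 181)/261 = -57421/261*539/3 = -30949919/783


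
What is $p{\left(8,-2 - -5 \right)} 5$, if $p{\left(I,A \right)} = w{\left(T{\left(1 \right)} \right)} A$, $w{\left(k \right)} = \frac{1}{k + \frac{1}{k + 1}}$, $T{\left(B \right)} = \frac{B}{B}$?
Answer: $10$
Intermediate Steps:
$T{\left(B \right)} = 1$
$w{\left(k \right)} = \frac{1}{k + \frac{1}{1 + k}}$
$p{\left(I,A \right)} = \frac{2 A}{3}$ ($p{\left(I,A \right)} = \frac{1 + 1}{1 + 1 + 1^{2}} A = \frac{1}{1 + 1 + 1} \cdot 2 A = \frac{1}{3} \cdot 2 A = \frac{2 A}{3}$)
$p{\left(8,-2 - -5 \right)} 5 = \frac{2 \left(-2 - -5\right)}{3} \cdot 5 = \frac{2 \left(-2 + 5\right)}{3} \cdot 5 = \frac{2}{3} \cdot 3 \cdot 5 = 2 \cdot 5 = 10$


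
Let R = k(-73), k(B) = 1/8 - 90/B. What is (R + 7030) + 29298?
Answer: 21216345/584 ≈ 36329.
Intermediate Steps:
k(B) = ⅛ - 90/B
R = 793/584 (R = (⅛)*(-720 - 73)/(-73) = (⅛)*(-1/73)*(-793) = 793/584 ≈ 1.3579)
(R + 7030) + 29298 = (793/584 + 7030) + 29298 = 4106313/584 + 29298 = 21216345/584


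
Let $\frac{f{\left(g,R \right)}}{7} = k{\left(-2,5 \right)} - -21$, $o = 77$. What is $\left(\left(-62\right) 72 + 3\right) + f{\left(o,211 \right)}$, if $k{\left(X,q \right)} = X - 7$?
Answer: $-4377$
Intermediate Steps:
$k{\left(X,q \right)} = -7 + X$
$f{\left(g,R \right)} = 84$ ($f{\left(g,R \right)} = 7 \left(\left(-7 - 2\right) - -21\right) = 7 \left(-9 + 21\right) = 7 \cdot 12 = 84$)
$\left(\left(-62\right) 72 + 3\right) + f{\left(o,211 \right)} = \left(\left(-62\right) 72 + 3\right) + 84 = \left(-4464 + 3\right) + 84 = -4461 + 84 = -4377$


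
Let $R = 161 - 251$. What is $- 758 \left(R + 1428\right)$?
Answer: $-1014204$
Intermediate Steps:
$R = -90$
$- 758 \left(R + 1428\right) = - 758 \left(-90 + 1428\right) = \left(-758\right) 1338 = -1014204$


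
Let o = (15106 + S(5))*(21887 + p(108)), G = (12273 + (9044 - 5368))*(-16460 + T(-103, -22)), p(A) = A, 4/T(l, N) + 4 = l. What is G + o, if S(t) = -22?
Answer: 7409904484/107 ≈ 6.9251e+7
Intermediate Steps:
T(l, N) = 4/(-4 + l)
G = -28089761576/107 (G = (12273 + (9044 - 5368))*(-16460 + 4/(-4 - 103)) = (12273 + 3676)*(-16460 + 4/(-107)) = 15949*(-16460 + 4*(-1/107)) = 15949*(-16460 - 4/107) = 15949*(-1761224/107) = -28089761576/107 ≈ -2.6252e+8)
o = 331772580 (o = (15106 - 22)*(21887 + 108) = 15084*21995 = 331772580)
G + o = -28089761576/107 + 331772580 = 7409904484/107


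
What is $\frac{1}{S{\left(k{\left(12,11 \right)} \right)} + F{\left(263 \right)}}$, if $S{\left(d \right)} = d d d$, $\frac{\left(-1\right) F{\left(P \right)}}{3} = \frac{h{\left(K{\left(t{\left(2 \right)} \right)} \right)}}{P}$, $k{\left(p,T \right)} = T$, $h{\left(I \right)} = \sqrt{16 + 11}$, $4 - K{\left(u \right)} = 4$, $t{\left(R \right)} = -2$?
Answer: $\frac{92063939}{122537102566} + \frac{2367 \sqrt{3}}{122537102566} \approx 0.00075135$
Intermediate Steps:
$K{\left(u \right)} = 0$ ($K{\left(u \right)} = 4 - 4 = 0$)
$h{\left(I \right)} = 3 \sqrt{3}$ ($h{\left(I \right)} = \sqrt{27} = 3 \sqrt{3}$)
$F{\left(P \right)} = - \frac{9 \sqrt{3}}{P}$ ($F{\left(P \right)} = - 3 \frac{3 \sqrt{3}}{P} = - \frac{9 \sqrt{3}}{P}$)
$S{\left(d \right)} = d^{3}$ ($S{\left(d \right)} = d^{2} d = d^{3}$)
$\frac{1}{S{\left(k{\left(12,11 \right)} \right)} + F{\left(263 \right)}} = \frac{1}{11^{3} - \frac{9 \sqrt{3}}{263}} = \frac{1}{1331 - 9 \sqrt{3} \cdot \frac{1}{263}} = \frac{1}{1331 - \frac{9 \sqrt{3}}{263}}$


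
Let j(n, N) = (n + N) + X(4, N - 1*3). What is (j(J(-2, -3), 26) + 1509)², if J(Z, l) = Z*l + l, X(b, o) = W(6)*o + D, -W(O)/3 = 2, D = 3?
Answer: 1968409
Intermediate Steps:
W(O) = -6 (W(O) = -3*2 = -6)
X(b, o) = 3 - 6*o (X(b, o) = -6*o + 3 = 3 - 6*o)
J(Z, l) = l + Z*l
j(n, N) = 21 + n - 5*N (j(n, N) = (n + N) + (3 - 6*(N - 1*3)) = (N + n) + (3 - 6*(N - 3)) = (N + n) + (3 - 6*(-3 + N)) = (N + n) + (3 + (18 - 6*N)) = (N + n) + (21 - 6*N) = 21 + n - 5*N)
(j(J(-2, -3), 26) + 1509)² = ((21 - 3*(1 - 2) - 5*26) + 1509)² = ((21 - 3*(-1) - 130) + 1509)² = ((21 + 3 - 130) + 1509)² = (-106 + 1509)² = 1403² = 1968409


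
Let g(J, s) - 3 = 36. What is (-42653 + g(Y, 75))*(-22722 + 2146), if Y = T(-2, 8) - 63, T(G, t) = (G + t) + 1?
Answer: 876825664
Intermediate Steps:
T(G, t) = 1 + G + t
Y = -56 (Y = (1 - 2 + 8) - 63 = 7 - 63 = -56)
g(J, s) = 39 (g(J, s) = 3 + 36 = 39)
(-42653 + g(Y, 75))*(-22722 + 2146) = (-42653 + 39)*(-22722 + 2146) = -42614*(-20576) = 876825664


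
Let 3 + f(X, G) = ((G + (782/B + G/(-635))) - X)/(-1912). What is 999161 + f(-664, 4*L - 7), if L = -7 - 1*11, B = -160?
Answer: 19409557480153/19425920 ≈ 9.9916e+5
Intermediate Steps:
L = -18 (L = -7 - 11 = -18)
f(X, G) = -458489/152960 - 317*G/607060 + X/1912 (f(X, G) = -3 + ((G + (782/(-160) + G/(-635))) - X)/(-1912) = -3 + ((G + (782*(-1/160) + G*(-1/635))) - X)*(-1/1912) = -3 + ((G + (-391/80 - G/635)) - X)*(-1/1912) = -3 + ((-391/80 + 634*G/635) - X)*(-1/1912) = -3 + (-391/80 - X + 634*G/635)*(-1/1912) = -3 + (391/152960 - 317*G/607060 + X/1912) = -458489/152960 - 317*G/607060 + X/1912)
999161 + f(-664, 4*L - 7) = 999161 + (-458489/152960 - 317*(4*(-18) - 7)/607060 + (1/1912)*(-664)) = 999161 + (-458489/152960 - 317*(-72 - 7)/607060 - 83/239) = 999161 + (-458489/152960 - 317/607060*(-79) - 83/239) = 999161 + (-458489/152960 + 25043/607060 - 83/239) = 999161 - 64172967/19425920 = 19409557480153/19425920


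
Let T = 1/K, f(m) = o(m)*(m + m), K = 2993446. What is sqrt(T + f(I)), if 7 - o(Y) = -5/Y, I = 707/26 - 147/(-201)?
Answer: 3*sqrt(302835244373068338698)/2607291466 ≈ 20.023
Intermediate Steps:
I = 48643/1742 (I = 707*(1/26) - 147*(-1/201) = 707/26 + 49/67 = 48643/1742 ≈ 27.924)
o(Y) = 7 + 5/Y (o(Y) = 7 - (-5)/Y = 7 + 5/Y)
f(m) = 2*m*(7 + 5/m) (f(m) = (7 + 5/m)*(m + m) = (7 + 5/m)*(2*m) = 2*m*(7 + 5/m))
T = 1/2993446 ≈ 3.3406e-7
sqrt(T + f(I)) = sqrt(1/2993446 + (10 + 14*(48643/1742))) = sqrt(1/2993446 + (10 + 340501/871)) = sqrt(1/2993446 + 349211/871) = sqrt(1045344271977/2607291466) = 3*sqrt(302835244373068338698)/2607291466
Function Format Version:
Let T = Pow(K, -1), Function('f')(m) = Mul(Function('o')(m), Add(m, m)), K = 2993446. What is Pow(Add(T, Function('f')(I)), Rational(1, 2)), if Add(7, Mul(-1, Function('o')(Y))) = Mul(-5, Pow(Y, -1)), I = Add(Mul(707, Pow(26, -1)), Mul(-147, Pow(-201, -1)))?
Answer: Mul(Rational(3, 2607291466), Pow(302835244373068338698, Rational(1, 2))) ≈ 20.023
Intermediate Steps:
I = Rational(48643, 1742) (I = Add(Mul(707, Rational(1, 26)), Mul(-147, Rational(-1, 201))) = Add(Rational(707, 26), Rational(49, 67)) = Rational(48643, 1742) ≈ 27.924)
Function('o')(Y) = Add(7, Mul(5, Pow(Y, -1))) (Function('o')(Y) = Add(7, Mul(-1, Mul(-5, Pow(Y, -1)))) = Add(7, Mul(5, Pow(Y, -1))))
Function('f')(m) = Mul(2, m, Add(7, Mul(5, Pow(m, -1)))) (Function('f')(m) = Mul(Add(7, Mul(5, Pow(m, -1))), Add(m, m)) = Mul(Add(7, Mul(5, Pow(m, -1))), Mul(2, m)) = Mul(2, m, Add(7, Mul(5, Pow(m, -1)))))
T = Rational(1, 2993446) (T = Pow(2993446, -1) = Rational(1, 2993446) ≈ 3.3406e-7)
Pow(Add(T, Function('f')(I)), Rational(1, 2)) = Pow(Add(Rational(1, 2993446), Add(10, Mul(14, Rational(48643, 1742)))), Rational(1, 2)) = Pow(Add(Rational(1, 2993446), Add(10, Rational(340501, 871))), Rational(1, 2)) = Pow(Add(Rational(1, 2993446), Rational(349211, 871)), Rational(1, 2)) = Pow(Rational(1045344271977, 2607291466), Rational(1, 2)) = Mul(Rational(3, 2607291466), Pow(302835244373068338698, Rational(1, 2)))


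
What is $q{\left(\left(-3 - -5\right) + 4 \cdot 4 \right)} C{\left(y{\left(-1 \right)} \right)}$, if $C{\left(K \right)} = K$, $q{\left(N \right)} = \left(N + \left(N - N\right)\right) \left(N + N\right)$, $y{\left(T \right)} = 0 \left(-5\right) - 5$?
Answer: $-3240$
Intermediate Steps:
$y{\left(T \right)} = -5$ ($y{\left(T \right)} = 0 - 5 = -5$)
$q{\left(N \right)} = 2 N^{2}$ ($q{\left(N \right)} = \left(N + 0\right) 2 N = N 2 N = 2 N^{2}$)
$q{\left(\left(-3 - -5\right) + 4 \cdot 4 \right)} C{\left(y{\left(-1 \right)} \right)} = 2 \left(\left(-3 - -5\right) + 4 \cdot 4\right)^{2} \left(-5\right) = 2 \left(\left(-3 + 5\right) + 16\right)^{2} \left(-5\right) = 2 \left(2 + 16\right)^{2} \left(-5\right) = 2 \cdot 18^{2} \left(-5\right) = 2 \cdot 324 \left(-5\right) = 648 \left(-5\right) = -3240$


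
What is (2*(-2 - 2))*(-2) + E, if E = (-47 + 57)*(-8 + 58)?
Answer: 516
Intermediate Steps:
E = 500 (E = 10*50 = 500)
(2*(-2 - 2))*(-2) + E = (2*(-2 - 2))*(-2) + 500 = (2*(-4))*(-2) + 500 = -8*(-2) + 500 = 16 + 500 = 516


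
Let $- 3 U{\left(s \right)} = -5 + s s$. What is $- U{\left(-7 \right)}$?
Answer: $\frac{44}{3} \approx 14.667$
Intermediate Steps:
$U{\left(s \right)} = \frac{5}{3} - \frac{s^{2}}{3}$ ($U{\left(s \right)} = - \frac{-5 + s s}{3} = - \frac{-5 + s^{2}}{3} = \frac{5}{3} - \frac{s^{2}}{3}$)
$- U{\left(-7 \right)} = - (\frac{5}{3} - \frac{\left(-7\right)^{2}}{3}) = - (\frac{5}{3} - \frac{49}{3}) = \left(-1\right) \left(- \frac{44}{3}\right) = \frac{44}{3}$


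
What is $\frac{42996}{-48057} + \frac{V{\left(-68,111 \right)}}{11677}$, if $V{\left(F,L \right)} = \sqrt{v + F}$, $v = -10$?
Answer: $- \frac{14332}{16019} + \frac{i \sqrt{78}}{11677} \approx -0.89469 + 0.00075634 i$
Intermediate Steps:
$V{\left(F,L \right)} = \sqrt{-10 + F}$
$\frac{42996}{-48057} + \frac{V{\left(-68,111 \right)}}{11677} = \frac{42996}{-48057} + \frac{\sqrt{-10 - 68}}{11677} = 42996 \left(- \frac{1}{48057}\right) + \sqrt{-78} \cdot \frac{1}{11677} = - \frac{14332}{16019} + i \sqrt{78} \cdot \frac{1}{11677} = - \frac{14332}{16019} + \frac{i \sqrt{78}}{11677}$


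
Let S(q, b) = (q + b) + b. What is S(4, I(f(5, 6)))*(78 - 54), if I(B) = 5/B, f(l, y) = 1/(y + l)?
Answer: 2736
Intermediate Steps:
f(l, y) = 1/(l + y)
S(q, b) = q + 2*b (S(q, b) = (b + q) + b = q + 2*b)
S(4, I(f(5, 6)))*(78 - 54) = (4 + 2*(5/(1/(5 + 6))))*(78 - 54) = (4 + 2*(5/(1/11)))*24 = (4 + 2*(5*11))*24 = (4 + 2*55)*24 = (4 + 110)*24 = 114*24 = 2736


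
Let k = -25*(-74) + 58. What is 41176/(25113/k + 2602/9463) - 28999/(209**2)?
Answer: 10822524705517253/3532466963245 ≈ 3063.7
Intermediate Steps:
k = 1908 (k = 1850 + 58 = 1908)
41176/(25113/k + 2602/9463) - 28999/(209**2) = 41176/(25113/1908 + 2602/9463) - 28999/(209**2) = 41176/(25113*(1/1908) + 2602*(1/9463)) - 28999/43681 = 41176/(8371/636 + 2602/9463) - 28999*1/43681 = 41176/(80869645/6018468) - 28999/43681 = 41176*(6018468/80869645) - 28999/43681 = 247816438368/80869645 - 28999/43681 = 10822524705517253/3532466963245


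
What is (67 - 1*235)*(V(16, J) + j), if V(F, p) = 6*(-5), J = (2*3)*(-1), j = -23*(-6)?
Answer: -18144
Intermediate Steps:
j = 138
J = -6 (J = 6*(-1) = -6)
V(F, p) = -30
(67 - 1*235)*(V(16, J) + j) = (67 - 1*235)*(-30 + 138) = (67 - 235)*108 = -168*108 = -18144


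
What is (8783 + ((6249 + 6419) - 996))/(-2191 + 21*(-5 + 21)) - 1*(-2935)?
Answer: 1084794/371 ≈ 2924.0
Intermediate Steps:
(8783 + ((6249 + 6419) - 996))/(-2191 + 21*(-5 + 21)) - 1*(-2935) = (8783 + (12668 - 996))/(-2191 + 21*16) + 2935 = (8783 + 11672)/(-2191 + 336) + 2935 = 20455/(-1855) + 2935 = 20455*(-1/1855) + 2935 = -4091/371 + 2935 = 1084794/371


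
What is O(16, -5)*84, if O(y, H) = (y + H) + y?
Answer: 2268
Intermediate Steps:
O(y, H) = H + 2*y (O(y, H) = (H + y) + y = H + 2*y)
O(16, -5)*84 = (-5 + 2*16)*84 = (-5 + 32)*84 = 27*84 = 2268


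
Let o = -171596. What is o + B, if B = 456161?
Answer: 284565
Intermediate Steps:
o + B = -171596 + 456161 = 284565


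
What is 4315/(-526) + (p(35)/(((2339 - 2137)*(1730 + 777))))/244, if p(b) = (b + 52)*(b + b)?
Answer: -133294960175/16248799604 ≈ -8.2034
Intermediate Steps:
p(b) = 2*b*(52 + b) (p(b) = (52 + b)*(2*b) = 2*b*(52 + b))
4315/(-526) + (p(35)/(((2339 - 2137)*(1730 + 777))))/244 = 4315/(-526) + ((2*35*(52 + 35))/(((2339 - 2137)*(1730 + 777))))/244 = 4315*(-1/526) + ((2*35*87)/((202*2507)))*(1/244) = -4315/526 + (6090/506414)*(1/244) = -4315/526 + (6090*(1/506414))*(1/244) = -4315/526 + (3045/253207)*(1/244) = -4315/526 + 3045/61782508 = -133294960175/16248799604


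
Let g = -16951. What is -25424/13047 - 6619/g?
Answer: -344604131/221159697 ≈ -1.5582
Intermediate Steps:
-25424/13047 - 6619/g = -25424/13047 - 6619/(-16951) = -25424*1/13047 - 6619*(-1/16951) = -25424/13047 + 6619/16951 = -344604131/221159697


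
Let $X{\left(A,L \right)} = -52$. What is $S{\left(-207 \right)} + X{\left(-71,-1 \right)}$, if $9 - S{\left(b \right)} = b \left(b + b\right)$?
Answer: $-85741$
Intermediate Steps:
$S{\left(b \right)} = 9 - 2 b^{2}$ ($S{\left(b \right)} = 9 - b \left(b + b\right) = 9 - b 2 b = 9 - 2 b^{2}$)
$S{\left(-207 \right)} + X{\left(-71,-1 \right)} = \left(9 - 2 \left(-207\right)^{2}\right) - 52 = \left(9 - 85698\right) - 52 = -85689 - 52 = -85741$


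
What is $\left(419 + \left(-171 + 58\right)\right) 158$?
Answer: $48348$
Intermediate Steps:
$\left(419 + \left(-171 + 58\right)\right) 158 = \left(419 - 113\right) 158 = 306 \cdot 158 = 48348$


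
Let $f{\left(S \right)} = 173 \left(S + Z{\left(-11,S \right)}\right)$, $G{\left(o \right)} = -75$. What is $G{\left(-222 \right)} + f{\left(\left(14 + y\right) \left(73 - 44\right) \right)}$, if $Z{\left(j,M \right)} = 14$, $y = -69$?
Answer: $-273588$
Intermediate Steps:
$f{\left(S \right)} = 2422 + 173 S$ ($f{\left(S \right)} = 173 \left(S + 14\right) = 173 \left(14 + S\right) = 2422 + 173 S$)
$G{\left(-222 \right)} + f{\left(\left(14 + y\right) \left(73 - 44\right) \right)} = -75 + \left(2422 + 173 \left(14 - 69\right) \left(73 - 44\right)\right) = -75 + \left(2422 + 173 \left(\left(-55\right) 29\right)\right) = -75 + \left(2422 + 173 \left(-1595\right)\right) = -75 + \left(2422 - 275935\right) = -75 - 273513 = -273588$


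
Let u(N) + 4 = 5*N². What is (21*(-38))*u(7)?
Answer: -192318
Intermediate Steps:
u(N) = -4 + 5*N²
(21*(-38))*u(7) = (21*(-38))*(-4 + 5*7²) = -798*(-4 + 5*49) = -798*(-4 + 245) = -798*241 = -192318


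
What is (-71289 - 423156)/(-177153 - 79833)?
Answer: 164815/85662 ≈ 1.9240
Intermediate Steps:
(-71289 - 423156)/(-177153 - 79833) = -494445/(-256986) = -494445*(-1/256986) = 164815/85662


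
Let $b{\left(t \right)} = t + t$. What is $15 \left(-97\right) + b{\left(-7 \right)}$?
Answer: $-1469$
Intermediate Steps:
$b{\left(t \right)} = 2 t$
$15 \left(-97\right) + b{\left(-7 \right)} = 15 \left(-97\right) + 2 \left(-7\right) = -1455 - 14 = -1469$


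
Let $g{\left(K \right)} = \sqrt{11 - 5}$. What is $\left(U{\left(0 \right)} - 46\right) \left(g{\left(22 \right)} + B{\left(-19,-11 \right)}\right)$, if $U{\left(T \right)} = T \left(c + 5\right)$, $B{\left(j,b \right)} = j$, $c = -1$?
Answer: $874 - 46 \sqrt{6} \approx 761.32$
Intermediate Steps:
$g{\left(K \right)} = \sqrt{6}$
$U{\left(T \right)} = 4 T$ ($U{\left(T \right)} = T \left(-1 + 5\right) = T 4 = 4 T$)
$\left(U{\left(0 \right)} - 46\right) \left(g{\left(22 \right)} + B{\left(-19,-11 \right)}\right) = \left(4 \cdot 0 - 46\right) \left(\sqrt{6} - 19\right) = \left(0 - 46\right) \left(-19 + \sqrt{6}\right) = - 46 \left(-19 + \sqrt{6}\right) = 874 - 46 \sqrt{6}$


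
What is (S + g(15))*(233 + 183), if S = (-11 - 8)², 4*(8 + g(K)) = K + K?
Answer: 149968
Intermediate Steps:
g(K) = -8 + K/2 (g(K) = -8 + (K + K)/4 = -8 + (2*K)/4 = -8 + K/2)
S = 361 (S = (-19)² = 361)
(S + g(15))*(233 + 183) = (361 + (-8 + (½)*15))*(233 + 183) = (361 + (-8 + 15/2))*416 = (361 - ½)*416 = (721/2)*416 = 149968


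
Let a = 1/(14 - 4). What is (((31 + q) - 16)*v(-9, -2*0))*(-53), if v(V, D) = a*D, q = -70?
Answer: 0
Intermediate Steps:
a = 1/10 ≈ 0.10000
v(V, D) = D/10
(((31 + q) - 16)*v(-9, -2*0))*(-53) = (((31 - 70) - 16)*((-2*0)/10))*(-53) = ((-39 - 16)*((1/10)*0))*(-53) = -55*0*(-53) = 0*(-53) = 0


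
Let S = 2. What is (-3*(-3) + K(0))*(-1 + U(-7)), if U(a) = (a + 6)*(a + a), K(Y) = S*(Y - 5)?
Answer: -13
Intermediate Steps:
K(Y) = -10 + 2*Y (K(Y) = 2*(Y - 5) = 2*(-5 + Y) = -10 + 2*Y)
U(a) = 2*a*(6 + a) (U(a) = (6 + a)*(2*a) = 2*a*(6 + a))
(-3*(-3) + K(0))*(-1 + U(-7)) = (-3*(-3) + (-10 + 2*0))*(-1 + 2*(-7)*(6 - 7)) = (9 + (-10 + 0))*(-1 + 2*(-7)*(-1)) = (9 - 10)*(-1 + 14) = -1*13 = -13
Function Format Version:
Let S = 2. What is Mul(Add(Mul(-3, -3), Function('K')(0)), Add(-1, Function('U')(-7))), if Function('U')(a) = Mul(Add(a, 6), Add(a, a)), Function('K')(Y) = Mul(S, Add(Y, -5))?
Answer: -13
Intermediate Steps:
Function('K')(Y) = Add(-10, Mul(2, Y)) (Function('K')(Y) = Mul(2, Add(Y, -5)) = Mul(2, Add(-5, Y)) = Add(-10, Mul(2, Y)))
Function('U')(a) = Mul(2, a, Add(6, a)) (Function('U')(a) = Mul(Add(6, a), Mul(2, a)) = Mul(2, a, Add(6, a)))
Mul(Add(Mul(-3, -3), Function('K')(0)), Add(-1, Function('U')(-7))) = Mul(Add(Mul(-3, -3), Add(-10, Mul(2, 0))), Add(-1, Mul(2, -7, Add(6, -7)))) = Mul(Add(9, Add(-10, 0)), Add(-1, Mul(2, -7, -1))) = Mul(Add(9, -10), Add(-1, 14)) = Mul(-1, 13) = -13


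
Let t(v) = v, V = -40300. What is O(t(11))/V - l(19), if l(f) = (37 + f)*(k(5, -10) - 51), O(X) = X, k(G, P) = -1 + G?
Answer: 106069589/40300 ≈ 2632.0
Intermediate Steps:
l(f) = -1739 - 47*f (l(f) = (37 + f)*((-1 + 5) - 51) = (37 + f)*(4 - 51) = (37 + f)*(-47) = -1739 - 47*f)
O(t(11))/V - l(19) = 11/(-40300) - (-1739 - 47*19) = 11*(-1/40300) - (-1739 - 893) = -11/40300 - 1*(-2632) = -11/40300 + 2632 = 106069589/40300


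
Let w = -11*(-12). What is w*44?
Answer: 5808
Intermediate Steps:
w = 132
w*44 = 132*44 = 5808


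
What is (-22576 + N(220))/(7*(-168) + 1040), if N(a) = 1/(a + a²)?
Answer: 1097645119/6612320 ≈ 166.00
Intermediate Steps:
(-22576 + N(220))/(7*(-168) + 1040) = (-22576 + 1/(220*(1 + 220)))/(7*(-168) + 1040) = (-22576 + (1/220)/221)/(-1176 + 1040) = (-22576 + (1/220)*(1/221))/(-136) = (-22576 + 1/48620)*(-1/136) = -1097645119/48620*(-1/136) = 1097645119/6612320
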